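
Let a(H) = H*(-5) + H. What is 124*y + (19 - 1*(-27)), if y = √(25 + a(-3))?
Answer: 46 + 124*√37 ≈ 800.26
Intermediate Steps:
a(H) = -4*H (a(H) = -5*H + H = -4*H)
y = √37 (y = √(25 - 4*(-3)) = √(25 + 12) = √37 ≈ 6.0828)
124*y + (19 - 1*(-27)) = 124*√37 + (19 - 1*(-27)) = 124*√37 + (19 + 27) = 124*√37 + 46 = 46 + 124*√37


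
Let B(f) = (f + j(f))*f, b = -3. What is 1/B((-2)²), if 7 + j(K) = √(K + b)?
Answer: -⅛ ≈ -0.12500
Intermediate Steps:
j(K) = -7 + √(-3 + K) (j(K) = -7 + √(K - 3) = -7 + √(-3 + K))
B(f) = f*(-7 + f + √(-3 + f)) (B(f) = (f + (-7 + √(-3 + f)))*f = (-7 + f + √(-3 + f))*f = f*(-7 + f + √(-3 + f)))
1/B((-2)²) = 1/((-2)²*(-7 + (-2)² + √(-3 + (-2)²))) = 1/(4*(-7 + 4 + √(-3 + 4))) = 1/(4*(-7 + 4 + √1)) = 1/(4*(-7 + 4 + 1)) = 1/(4*(-2)) = 1/(-8) = -⅛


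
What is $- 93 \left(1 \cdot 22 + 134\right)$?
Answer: $-14508$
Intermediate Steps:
$- 93 \left(1 \cdot 22 + 134\right) = - 93 \left(22 + 134\right) = \left(-93\right) 156 = -14508$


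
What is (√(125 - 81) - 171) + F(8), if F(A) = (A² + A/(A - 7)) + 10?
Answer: -89 + 2*√11 ≈ -82.367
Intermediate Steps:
F(A) = 10 + A² + A/(-7 + A) (F(A) = (A² + A/(-7 + A)) + 10 = 10 + A² + A/(-7 + A))
(√(125 - 81) - 171) + F(8) = (√(125 - 81) - 171) + (-70 + 8³ - 7*8² + 11*8)/(-7 + 8) = (√44 - 171) + (-70 + 512 - 7*64 + 88)/1 = (2*√11 - 171) + 1*(-70 + 512 - 448 + 88) = (-171 + 2*√11) + 1*82 = (-171 + 2*√11) + 82 = -89 + 2*√11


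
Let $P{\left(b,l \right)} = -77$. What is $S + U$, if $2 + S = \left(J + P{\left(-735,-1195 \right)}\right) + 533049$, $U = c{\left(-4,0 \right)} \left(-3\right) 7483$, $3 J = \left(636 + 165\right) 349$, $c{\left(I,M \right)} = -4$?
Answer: $715949$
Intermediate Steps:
$J = 93183$ ($J = \frac{\left(636 + 165\right) 349}{3} = \frac{801 \cdot 349}{3} = \frac{1}{3} \cdot 279549 = 93183$)
$U = 89796$ ($U = \left(-4\right) \left(-3\right) 7483 = 12 \cdot 7483 = 89796$)
$S = 626153$ ($S = -2 + \left(\left(93183 - 77\right) + 533049\right) = -2 + \left(93106 + 533049\right) = -2 + 626155 = 626153$)
$S + U = 626153 + 89796 = 715949$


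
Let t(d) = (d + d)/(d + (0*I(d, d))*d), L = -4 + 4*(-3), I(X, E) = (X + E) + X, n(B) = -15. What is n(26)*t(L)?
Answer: -30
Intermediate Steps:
I(X, E) = E + 2*X (I(X, E) = (E + X) + X = E + 2*X)
L = -16 (L = -4 - 12 = -16)
t(d) = 2 (t(d) = (d + d)/(d + (0*(d + 2*d))*d) = (2*d)/(d + (0*(3*d))*d) = (2*d)/(d + 0*d) = (2*d)/(d + 0) = (2*d)/d = 2)
n(26)*t(L) = -15*2 = -30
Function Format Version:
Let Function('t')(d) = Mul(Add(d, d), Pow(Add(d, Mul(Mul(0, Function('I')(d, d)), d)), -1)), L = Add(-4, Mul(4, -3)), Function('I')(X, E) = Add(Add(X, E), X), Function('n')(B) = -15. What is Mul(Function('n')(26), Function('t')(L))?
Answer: -30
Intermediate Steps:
Function('I')(X, E) = Add(E, Mul(2, X)) (Function('I')(X, E) = Add(Add(E, X), X) = Add(E, Mul(2, X)))
L = -16 (L = Add(-4, -12) = -16)
Function('t')(d) = 2 (Function('t')(d) = Mul(Add(d, d), Pow(Add(d, Mul(Mul(0, Add(d, Mul(2, d))), d)), -1)) = Mul(Mul(2, d), Pow(Add(d, Mul(Mul(0, Mul(3, d)), d)), -1)) = Mul(Mul(2, d), Pow(Add(d, Mul(0, d)), -1)) = Mul(Mul(2, d), Pow(Add(d, 0), -1)) = Mul(Mul(2, d), Pow(d, -1)) = 2)
Mul(Function('n')(26), Function('t')(L)) = Mul(-15, 2) = -30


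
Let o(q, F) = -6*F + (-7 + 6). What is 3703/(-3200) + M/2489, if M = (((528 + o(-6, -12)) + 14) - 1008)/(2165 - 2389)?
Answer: -64477869/55753600 ≈ -1.1565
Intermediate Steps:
o(q, F) = -1 - 6*F (o(q, F) = -6*F - 1 = -1 - 6*F)
M = 395/224 (M = (((528 + (-1 - 6*(-12))) + 14) - 1008)/(2165 - 2389) = (((528 + (-1 + 72)) + 14) - 1008)/(-224) = (((528 + 71) + 14) - 1008)*(-1/224) = ((599 + 14) - 1008)*(-1/224) = (613 - 1008)*(-1/224) = -395*(-1/224) = 395/224 ≈ 1.7634)
3703/(-3200) + M/2489 = 3703/(-3200) + (395/224)/2489 = 3703*(-1/3200) + (395/224)*(1/2489) = -3703/3200 + 395/557536 = -64477869/55753600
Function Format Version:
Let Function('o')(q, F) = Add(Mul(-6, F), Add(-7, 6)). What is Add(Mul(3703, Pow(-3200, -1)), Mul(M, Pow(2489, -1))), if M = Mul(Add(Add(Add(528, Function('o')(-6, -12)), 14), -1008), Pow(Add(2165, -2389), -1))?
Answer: Rational(-64477869, 55753600) ≈ -1.1565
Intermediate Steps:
Function('o')(q, F) = Add(-1, Mul(-6, F)) (Function('o')(q, F) = Add(Mul(-6, F), -1) = Add(-1, Mul(-6, F)))
M = Rational(395, 224) (M = Mul(Add(Add(Add(528, Add(-1, Mul(-6, -12))), 14), -1008), Pow(Add(2165, -2389), -1)) = Mul(Add(Add(Add(528, Add(-1, 72)), 14), -1008), Pow(-224, -1)) = Mul(Add(Add(Add(528, 71), 14), -1008), Rational(-1, 224)) = Mul(Add(Add(599, 14), -1008), Rational(-1, 224)) = Mul(Add(613, -1008), Rational(-1, 224)) = Mul(-395, Rational(-1, 224)) = Rational(395, 224) ≈ 1.7634)
Add(Mul(3703, Pow(-3200, -1)), Mul(M, Pow(2489, -1))) = Add(Mul(3703, Pow(-3200, -1)), Mul(Rational(395, 224), Pow(2489, -1))) = Add(Mul(3703, Rational(-1, 3200)), Mul(Rational(395, 224), Rational(1, 2489))) = Add(Rational(-3703, 3200), Rational(395, 557536)) = Rational(-64477869, 55753600)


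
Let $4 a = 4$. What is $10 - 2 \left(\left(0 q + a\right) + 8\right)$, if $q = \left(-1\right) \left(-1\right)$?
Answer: $-8$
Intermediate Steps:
$a = 1$ ($a = \frac{1}{4} \cdot 4 = 1$)
$q = 1$
$10 - 2 \left(\left(0 q + a\right) + 8\right) = 10 - 2 \left(\left(0 \cdot 1 + 1\right) + 8\right) = 10 - 2 \left(\left(0 + 1\right) + 8\right) = 10 - 2 \left(1 + 8\right) = 10 - 18 = -8$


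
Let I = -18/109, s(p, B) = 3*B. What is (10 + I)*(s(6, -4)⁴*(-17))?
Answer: -377892864/109 ≈ -3.4669e+6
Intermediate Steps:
I = -18/109 (I = -18*1/109 = -18/109 ≈ -0.16514)
(10 + I)*(s(6, -4)⁴*(-17)) = (10 - 18/109)*((3*(-4))⁴*(-17)) = 1072*((-12)⁴*(-17))/109 = 1072*(20736*(-17))/109 = (1072/109)*(-352512) = -377892864/109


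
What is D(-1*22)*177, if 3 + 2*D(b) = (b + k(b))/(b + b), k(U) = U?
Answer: -177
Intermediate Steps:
D(b) = -1 (D(b) = -3/2 + ((b + b)/(b + b))/2 = -3/2 + ((2*b)/((2*b)))/2 = -3/2 + ((2*b)*(1/(2*b)))/2 = -3/2 + (1/2)*1 = -3/2 + 1/2 = -1)
D(-1*22)*177 = -1*177 = -177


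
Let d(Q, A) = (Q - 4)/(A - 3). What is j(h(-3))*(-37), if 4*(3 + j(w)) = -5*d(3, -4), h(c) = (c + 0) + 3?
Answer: 3293/28 ≈ 117.61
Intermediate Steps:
d(Q, A) = (-4 + Q)/(-3 + A)
h(c) = 3 + c (h(c) = c + 3 = 3 + c)
j(w) = -89/28 (j(w) = -3 + (-5*(-4 + 3)/(-3 - 4))/4 = -3 + (-5*(-1)/(-7))/4 = -3 + (-(-5)*(-1)/7)/4 = -3 + (-5*1/7)/4 = -3 + (1/4)*(-5/7) = -3 - 5/28 = -89/28)
j(h(-3))*(-37) = -89/28*(-37) = 3293/28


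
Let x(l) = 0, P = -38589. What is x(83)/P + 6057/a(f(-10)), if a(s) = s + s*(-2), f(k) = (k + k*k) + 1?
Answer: -6057/91 ≈ -66.560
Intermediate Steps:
f(k) = 1 + k + k² (f(k) = (k + k²) + 1 = 1 + k + k²)
a(s) = -s (a(s) = s - 2*s = -s)
x(83)/P + 6057/a(f(-10)) = 0/(-38589) + 6057/((-(1 - 10 + (-10)²))) = 0*(-1/38589) + 6057/((-(1 - 10 + 100))) = 0 + 6057/((-1*91)) = 0 + 6057/(-91) = 0 + 6057*(-1/91) = 0 - 6057/91 = -6057/91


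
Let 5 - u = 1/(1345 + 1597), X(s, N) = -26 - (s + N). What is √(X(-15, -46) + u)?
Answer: √346211618/2942 ≈ 6.3245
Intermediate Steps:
X(s, N) = -26 - N - s (X(s, N) = -26 - (N + s) = -26 + (-N - s) = -26 - N - s)
u = 14709/2942 (u = 5 - 1/(1345 + 1597) = 5 - 1/2942 = 14709/2942 ≈ 4.9997)
√(X(-15, -46) + u) = √((-26 - 1*(-46) - 1*(-15)) + 14709/2942) = √((-26 + 46 + 15) + 14709/2942) = √(35 + 14709/2942) = √(117679/2942) = √346211618/2942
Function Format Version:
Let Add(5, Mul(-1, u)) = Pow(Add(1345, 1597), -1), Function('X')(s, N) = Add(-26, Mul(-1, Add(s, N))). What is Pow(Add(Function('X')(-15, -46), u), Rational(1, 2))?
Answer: Mul(Rational(1, 2942), Pow(346211618, Rational(1, 2))) ≈ 6.3245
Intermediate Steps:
Function('X')(s, N) = Add(-26, Mul(-1, N), Mul(-1, s)) (Function('X')(s, N) = Add(-26, Mul(-1, Add(N, s))) = Add(-26, Add(Mul(-1, N), Mul(-1, s))) = Add(-26, Mul(-1, N), Mul(-1, s)))
u = Rational(14709, 2942) (u = Add(5, Mul(-1, Pow(Add(1345, 1597), -1))) = Add(5, Mul(-1, Pow(2942, -1))) = Add(5, Mul(-1, Rational(1, 2942))) = Add(5, Rational(-1, 2942)) = Rational(14709, 2942) ≈ 4.9997)
Pow(Add(Function('X')(-15, -46), u), Rational(1, 2)) = Pow(Add(Add(-26, Mul(-1, -46), Mul(-1, -15)), Rational(14709, 2942)), Rational(1, 2)) = Pow(Add(Add(-26, 46, 15), Rational(14709, 2942)), Rational(1, 2)) = Pow(Add(35, Rational(14709, 2942)), Rational(1, 2)) = Pow(Rational(117679, 2942), Rational(1, 2)) = Mul(Rational(1, 2942), Pow(346211618, Rational(1, 2)))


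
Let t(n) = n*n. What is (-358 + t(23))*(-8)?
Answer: -1368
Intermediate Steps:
t(n) = n**2
(-358 + t(23))*(-8) = (-358 + 23**2)*(-8) = (-358 + 529)*(-8) = 171*(-8) = -1368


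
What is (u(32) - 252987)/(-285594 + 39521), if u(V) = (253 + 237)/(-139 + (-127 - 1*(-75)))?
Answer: 48321007/46999943 ≈ 1.0281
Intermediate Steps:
u(V) = -490/191 (u(V) = 490/(-139 + (-127 + 75)) = 490/(-139 - 52) = 490/(-191) = 490*(-1/191) = -490/191)
(u(32) - 252987)/(-285594 + 39521) = (-490/191 - 252987)/(-285594 + 39521) = -48321007/191/(-246073) = -48321007/191*(-1/246073) = 48321007/46999943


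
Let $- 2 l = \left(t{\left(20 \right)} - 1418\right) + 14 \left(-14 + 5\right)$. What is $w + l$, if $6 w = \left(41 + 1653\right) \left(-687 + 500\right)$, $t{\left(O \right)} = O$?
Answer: $- \frac{156103}{3} \approx -52034.0$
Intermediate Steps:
$w = - \frac{158389}{3}$ ($w = \frac{\left(41 + 1653\right) \left(-687 + 500\right)}{6} = \frac{1694 \left(-187\right)}{6} = \frac{1}{6} \left(-316778\right) = - \frac{158389}{3} \approx -52796.0$)
$l = 762$ ($l = - \frac{\left(20 - 1418\right) + 14 \left(-14 + 5\right)}{2} = - \frac{-1398 + 14 \left(-9\right)}{2} = - \frac{-1398 - 126}{2} = \left(- \frac{1}{2}\right) \left(-1524\right) = 762$)
$w + l = - \frac{158389}{3} + 762 = - \frac{156103}{3}$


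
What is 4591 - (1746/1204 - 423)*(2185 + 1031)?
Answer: 409448875/301 ≈ 1.3603e+6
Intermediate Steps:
4591 - (1746/1204 - 423)*(2185 + 1031) = 4591 - (1746*(1/1204) - 423)*3216 = 4591 - (873/602 - 423)*3216 = 4591 - (-253773)*3216/602 = 4591 - 1*(-408066984/301) = 4591 + 408066984/301 = 409448875/301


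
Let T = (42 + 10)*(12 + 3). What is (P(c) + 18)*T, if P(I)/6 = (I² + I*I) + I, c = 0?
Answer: 14040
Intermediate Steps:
P(I) = 6*I + 12*I² (P(I) = 6*((I² + I*I) + I) = 6*((I² + I²) + I) = 6*(2*I² + I) = 6*(I + 2*I²) = 6*I + 12*I²)
T = 780 (T = 52*15 = 780)
(P(c) + 18)*T = (6*0*(1 + 2*0) + 18)*780 = (6*0*(1 + 0) + 18)*780 = (6*0*1 + 18)*780 = (0 + 18)*780 = 18*780 = 14040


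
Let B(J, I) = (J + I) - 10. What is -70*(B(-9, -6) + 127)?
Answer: -7140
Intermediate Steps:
B(J, I) = -10 + I + J (B(J, I) = (I + J) - 10 = -10 + I + J)
-70*(B(-9, -6) + 127) = -70*((-10 - 6 - 9) + 127) = -70*(-25 + 127) = -70*102 = -7140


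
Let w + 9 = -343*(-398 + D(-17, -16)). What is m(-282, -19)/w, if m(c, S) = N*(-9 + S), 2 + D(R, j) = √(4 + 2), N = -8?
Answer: 30730784/18820664587 + 76832*√6/18820664587 ≈ 0.0016428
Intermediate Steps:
D(R, j) = -2 + √6 (D(R, j) = -2 + √(4 + 2) = -2 + √6)
m(c, S) = 72 - 8*S (m(c, S) = -8*(-9 + S) = 72 - 8*S)
w = 137191 - 343*√6 (w = -9 - 343*(-398 + (-2 + √6)) = -9 - 343*(-400 + √6) = -9 + (137200 - 343*√6) = 137191 - 343*√6 ≈ 1.3635e+5)
m(-282, -19)/w = (72 - 8*(-19))/(137191 - 343*√6) = (72 + 152)/(137191 - 343*√6) = 224/(137191 - 343*√6)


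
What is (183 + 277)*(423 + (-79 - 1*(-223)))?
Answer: 260820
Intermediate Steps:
(183 + 277)*(423 + (-79 - 1*(-223))) = 460*(423 + (-79 + 223)) = 460*(423 + 144) = 460*567 = 260820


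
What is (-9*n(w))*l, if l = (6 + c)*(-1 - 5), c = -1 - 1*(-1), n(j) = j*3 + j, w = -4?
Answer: -5184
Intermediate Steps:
n(j) = 4*j (n(j) = 3*j + j = 4*j)
c = 0 (c = -1 + 1 = 0)
l = -36 (l = (6 + 0)*(-1 - 5) = 6*(-6) = -36)
(-9*n(w))*l = -36*(-4)*(-36) = -9*(-16)*(-36) = 144*(-36) = -5184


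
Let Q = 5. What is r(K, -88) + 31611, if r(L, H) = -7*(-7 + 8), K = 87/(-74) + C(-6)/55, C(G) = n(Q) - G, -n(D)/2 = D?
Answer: 31604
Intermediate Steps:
n(D) = -2*D
C(G) = -10 - G (C(G) = -2*5 - G = -10 - G)
K = -5081/4070 (K = 87/(-74) + (-10 - 1*(-6))/55 = 87*(-1/74) + (-10 + 6)*(1/55) = -87/74 - 4*1/55 = -87/74 - 4/55 = -5081/4070 ≈ -1.2484)
r(L, H) = -7 (r(L, H) = -7*1 = -7)
r(K, -88) + 31611 = -7 + 31611 = 31604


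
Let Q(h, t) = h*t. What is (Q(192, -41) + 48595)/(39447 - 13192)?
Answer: 40723/26255 ≈ 1.5511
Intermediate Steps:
(Q(192, -41) + 48595)/(39447 - 13192) = (192*(-41) + 48595)/(39447 - 13192) = (-7872 + 48595)/26255 = 40723*(1/26255) = 40723/26255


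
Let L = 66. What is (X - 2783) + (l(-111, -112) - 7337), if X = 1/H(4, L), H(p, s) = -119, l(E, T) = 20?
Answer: -1201901/119 ≈ -10100.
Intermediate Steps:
X = -1/119 (X = 1/(-119) = -1/119 ≈ -0.0084034)
(X - 2783) + (l(-111, -112) - 7337) = (-1/119 - 2783) + (20 - 7337) = -331178/119 - 7317 = -1201901/119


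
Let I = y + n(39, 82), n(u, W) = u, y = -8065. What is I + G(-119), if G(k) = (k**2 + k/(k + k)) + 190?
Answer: 12651/2 ≈ 6325.5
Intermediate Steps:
G(k) = 381/2 + k**2 (G(k) = (k**2 + k/((2*k))) + 190 = (k**2 + (1/(2*k))*k) + 190 = (k**2 + 1/2) + 190 = (1/2 + k**2) + 190 = 381/2 + k**2)
I = -8026 (I = -8065 + 39 = -8026)
I + G(-119) = -8026 + (381/2 + (-119)**2) = -8026 + (381/2 + 14161) = -8026 + 28703/2 = 12651/2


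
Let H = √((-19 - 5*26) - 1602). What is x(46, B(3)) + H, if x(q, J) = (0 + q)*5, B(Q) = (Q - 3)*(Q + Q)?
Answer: 230 + I*√1751 ≈ 230.0 + 41.845*I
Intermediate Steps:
B(Q) = 2*Q*(-3 + Q) (B(Q) = (-3 + Q)*(2*Q) = 2*Q*(-3 + Q))
x(q, J) = 5*q (x(q, J) = q*5 = 5*q)
H = I*√1751 (H = √((-19 - 130) - 1602) = √(-149 - 1602) = √(-1751) = I*√1751 ≈ 41.845*I)
x(46, B(3)) + H = 5*46 + I*√1751 = 230 + I*√1751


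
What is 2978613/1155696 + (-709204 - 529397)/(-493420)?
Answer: 241762787313/47520293360 ≈ 5.0876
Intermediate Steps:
2978613/1155696 + (-709204 - 529397)/(-493420) = 2978613*(1/1155696) - 1238601*(-1/493420) = 992871/385232 + 1238601/493420 = 241762787313/47520293360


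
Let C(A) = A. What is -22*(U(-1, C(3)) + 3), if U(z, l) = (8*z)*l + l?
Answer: 396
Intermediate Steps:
U(z, l) = l + 8*l*z (U(z, l) = 8*l*z + l = l + 8*l*z)
-22*(U(-1, C(3)) + 3) = -22*(3*(1 + 8*(-1)) + 3) = -22*(3*(1 - 8) + 3) = -22*(3*(-7) + 3) = -22*(-21 + 3) = -22*(-18) = 396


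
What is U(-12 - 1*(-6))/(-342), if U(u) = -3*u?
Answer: -1/19 ≈ -0.052632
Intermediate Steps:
U(-12 - 1*(-6))/(-342) = -3*(-12 - 1*(-6))/(-342) = -3*(-12 + 6)*(-1/342) = -3*(-6)*(-1/342) = 18*(-1/342) = -1/19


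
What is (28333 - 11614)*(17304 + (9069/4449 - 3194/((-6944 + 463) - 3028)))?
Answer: 4080302761394943/14101847 ≈ 2.8935e+8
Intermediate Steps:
(28333 - 11614)*(17304 + (9069/4449 - 3194/((-6944 + 463) - 3028))) = 16719*(17304 + (9069*(1/4449) - 3194/(-6481 - 3028))) = 16719*(17304 + (3023/1483 - 3194/(-9509))) = 16719*(17304 + (3023/1483 - 3194*(-1/9509))) = 16719*(17304 + (3023/1483 + 3194/9509)) = 16719*(17304 + 33482409/14101847) = 16719*(244051842897/14101847) = 4080302761394943/14101847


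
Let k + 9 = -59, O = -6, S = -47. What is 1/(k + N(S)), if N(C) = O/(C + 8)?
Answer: -13/882 ≈ -0.014739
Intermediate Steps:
k = -68 (k = -9 - 59 = -68)
N(C) = -6/(8 + C) (N(C) = -6/(C + 8) = -6/(8 + C))
1/(k + N(S)) = 1/(-68 - 6/(8 - 47)) = 1/(-68 - 6/(-39)) = 1/(-68 - 6*(-1/39)) = 1/(-68 + 2/13) = 1/(-882/13) = -13/882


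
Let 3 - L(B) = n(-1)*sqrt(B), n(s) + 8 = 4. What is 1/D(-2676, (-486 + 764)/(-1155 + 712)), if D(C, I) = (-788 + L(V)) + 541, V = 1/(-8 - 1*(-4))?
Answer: -61/14885 - I/29770 ≈ -0.0040981 - 3.3591e-5*I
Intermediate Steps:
n(s) = -4 (n(s) = -8 + 4 = -4)
V = -1/4 (V = 1/(-8 + 4) = 1/(-4) = -1/4 ≈ -0.25000)
L(B) = 3 + 4*sqrt(B) (L(B) = 3 - (-4)*sqrt(B) = 3 + 4*sqrt(B))
D(C, I) = -244 + 2*I (D(C, I) = (-788 + (3 + 4*sqrt(-1/4))) + 541 = (-788 + (3 + 4*(I/2))) + 541 = (-788 + (3 + 2*I)) + 541 = (-785 + 2*I) + 541 = -244 + 2*I)
1/D(-2676, (-486 + 764)/(-1155 + 712)) = 1/(-244 + 2*I) = (-244 - 2*I)/59540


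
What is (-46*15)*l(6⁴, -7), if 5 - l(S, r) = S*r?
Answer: -6263130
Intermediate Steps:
l(S, r) = 5 - S*r
(-46*15)*l(6⁴, -7) = (-46*15)*(5 - 1*6⁴*(-7)) = -690*(5 - 1*1296*(-7)) = -690*(5 + 9072) = -690*9077 = -6263130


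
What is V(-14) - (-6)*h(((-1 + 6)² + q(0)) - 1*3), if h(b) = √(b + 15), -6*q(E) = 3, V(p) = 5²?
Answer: 25 + 3*√146 ≈ 61.249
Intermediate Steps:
V(p) = 25
q(E) = -½ (q(E) = -⅙*3 = -½)
h(b) = √(15 + b)
V(-14) - (-6)*h(((-1 + 6)² + q(0)) - 1*3) = 25 - (-6)*√(15 + (((-1 + 6)² - ½) - 1*3)) = 25 - (-6)*√(15 + ((5² - ½) - 3)) = 25 - (-6)*√(15 + ((25 - ½) - 3)) = 25 - (-6)*√(15 + (49/2 - 3)) = 25 - (-6)*√(15 + 43/2) = 25 - (-6)*√(73/2) = 25 - (-6)*√146/2 = 25 - (-3)*√146 = 25 + 3*√146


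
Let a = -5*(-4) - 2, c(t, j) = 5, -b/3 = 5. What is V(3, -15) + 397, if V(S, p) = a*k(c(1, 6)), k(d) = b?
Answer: 127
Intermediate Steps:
b = -15 (b = -3*5 = -15)
k(d) = -15
a = 18 (a = 20 - 2 = 18)
V(S, p) = -270 (V(S, p) = 18*(-15) = -270)
V(3, -15) + 397 = -270 + 397 = 127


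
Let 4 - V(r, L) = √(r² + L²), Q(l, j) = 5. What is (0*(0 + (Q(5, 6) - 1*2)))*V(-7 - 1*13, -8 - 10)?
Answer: 0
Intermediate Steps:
V(r, L) = 4 - √(L² + r²) (V(r, L) = 4 - √(r² + L²) = 4 - √(L² + r²))
(0*(0 + (Q(5, 6) - 1*2)))*V(-7 - 1*13, -8 - 10) = (0*(0 + (5 - 1*2)))*(4 - √((-8 - 10)² + (-7 - 1*13)²)) = (0*(0 + (5 - 2)))*(4 - √((-18)² + (-7 - 13)²)) = (0*(0 + 3))*(4 - √(324 + (-20)²)) = (0*3)*(4 - √(324 + 400)) = 0*(4 - √724) = 0*(4 - 2*√181) = 0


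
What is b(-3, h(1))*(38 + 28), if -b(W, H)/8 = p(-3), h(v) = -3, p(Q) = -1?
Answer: 528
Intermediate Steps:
b(W, H) = 8 (b(W, H) = -8*(-1) = 8)
b(-3, h(1))*(38 + 28) = 8*(38 + 28) = 8*66 = 528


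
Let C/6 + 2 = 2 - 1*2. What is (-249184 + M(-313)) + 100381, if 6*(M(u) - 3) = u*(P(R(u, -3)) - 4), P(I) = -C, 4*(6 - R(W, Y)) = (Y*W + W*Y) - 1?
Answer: -447652/3 ≈ -1.4922e+5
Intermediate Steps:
C = -12 (C = -12 + 6*(2 - 1*2) = -12 + 6*(2 - 2) = -12 + 6*0 = -12 + 0 = -12)
R(W, Y) = 25/4 - W*Y/2 (R(W, Y) = 6 - ((Y*W + W*Y) - 1)/4 = 6 - ((W*Y + W*Y) - 1)/4 = 6 - (2*W*Y - 1)/4 = 6 - (-1 + 2*W*Y)/4 = 6 + (¼ - W*Y/2) = 25/4 - W*Y/2)
P(I) = 12 (P(I) = -1*(-12) = 12)
M(u) = 3 + 4*u/3 (M(u) = 3 + (u*(12 - 4))/6 = 3 + (u*8)/6 = 3 + (8*u)/6 = 3 + 4*u/3)
(-249184 + M(-313)) + 100381 = (-249184 + (3 + (4/3)*(-313))) + 100381 = (-249184 + (3 - 1252/3)) + 100381 = (-249184 - 1243/3) + 100381 = -748795/3 + 100381 = -447652/3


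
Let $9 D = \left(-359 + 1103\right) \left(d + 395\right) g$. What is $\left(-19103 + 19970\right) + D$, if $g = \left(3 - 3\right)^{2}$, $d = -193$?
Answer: $867$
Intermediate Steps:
$g = 0$ ($g = 0^{2} = 0$)
$D = 0$ ($D = \frac{\left(-359 + 1103\right) \left(-193 + 395\right) 0}{9} = \frac{744 \cdot 202 \cdot 0}{9} = \frac{150288 \cdot 0}{9} = \frac{1}{9} \cdot 0 = 0$)
$\left(-19103 + 19970\right) + D = \left(-19103 + 19970\right) + 0 = 867 + 0 = 867$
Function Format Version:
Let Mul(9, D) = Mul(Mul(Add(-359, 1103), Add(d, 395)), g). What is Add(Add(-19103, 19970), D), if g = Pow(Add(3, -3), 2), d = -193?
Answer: 867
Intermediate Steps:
g = 0 (g = Pow(0, 2) = 0)
D = 0 (D = Mul(Rational(1, 9), Mul(Mul(Add(-359, 1103), Add(-193, 395)), 0)) = Mul(Rational(1, 9), Mul(Mul(744, 202), 0)) = Mul(Rational(1, 9), Mul(150288, 0)) = Mul(Rational(1, 9), 0) = 0)
Add(Add(-19103, 19970), D) = Add(Add(-19103, 19970), 0) = Add(867, 0) = 867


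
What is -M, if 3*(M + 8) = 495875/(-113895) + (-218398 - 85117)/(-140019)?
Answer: 27840147788/3189492801 ≈ 8.7287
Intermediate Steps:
M = -27840147788/3189492801 (M = -8 + (495875/(-113895) + (-218398 - 85117)/(-140019))/3 = -8 + (495875*(-1/113895) - 303515*(-1/140019))/3 = -8 + (-99175/22779 + 303515/140019)/3 = -8 + (⅓)*(-2324205380/1063164267) = -8 - 2324205380/3189492801 = -27840147788/3189492801 ≈ -8.7287)
-M = -1*(-27840147788/3189492801) = 27840147788/3189492801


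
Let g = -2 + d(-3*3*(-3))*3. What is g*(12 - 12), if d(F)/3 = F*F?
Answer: 0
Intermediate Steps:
d(F) = 3*F² (d(F) = 3*(F*F) = 3*F²)
g = 6559 (g = -2 + (3*(-3*3*(-3))²)*3 = -2 + (3*(-9*(-3))²)*3 = -2 + (3*27²)*3 = -2 + (3*729)*3 = -2 + 2187*3 = -2 + 6561 = 6559)
g*(12 - 12) = 6559*(12 - 12) = 6559*0 = 0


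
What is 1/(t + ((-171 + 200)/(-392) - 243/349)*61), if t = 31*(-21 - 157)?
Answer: -136808/761334541 ≈ -0.00017969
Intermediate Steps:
t = -5518 (t = 31*(-178) = -5518)
1/(t + ((-171 + 200)/(-392) - 243/349)*61) = 1/(-5518 + ((-171 + 200)/(-392) - 243/349)*61) = 1/(-5518 + (29*(-1/392) - 243*1/349)*61) = 1/(-5518 + (-29/392 - 243/349)*61) = 1/(-5518 - 105377/136808*61) = 1/(-5518 - 6427997/136808) = 1/(-761334541/136808) = -136808/761334541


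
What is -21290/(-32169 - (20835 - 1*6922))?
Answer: 10645/23041 ≈ 0.46200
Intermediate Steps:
-21290/(-32169 - (20835 - 1*6922)) = -21290/(-32169 - (20835 - 6922)) = -21290/(-32169 - 1*13913) = -21290/(-32169 - 13913) = -21290/(-46082) = -21290*(-1/46082) = 10645/23041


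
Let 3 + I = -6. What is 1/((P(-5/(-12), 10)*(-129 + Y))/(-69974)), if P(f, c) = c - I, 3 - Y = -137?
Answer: -69974/209 ≈ -334.80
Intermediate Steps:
I = -9 (I = -3 - 6 = -9)
Y = 140 (Y = 3 - 1*(-137) = 3 + 137 = 140)
P(f, c) = 9 + c (P(f, c) = c - 1*(-9) = c + 9 = 9 + c)
1/((P(-5/(-12), 10)*(-129 + Y))/(-69974)) = 1/(((9 + 10)*(-129 + 140))/(-69974)) = 1/((19*11)*(-1/69974)) = 1/(209*(-1/69974)) = 1/(-209/69974) = -69974/209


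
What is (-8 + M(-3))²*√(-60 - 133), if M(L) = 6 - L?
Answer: I*√193 ≈ 13.892*I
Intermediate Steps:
(-8 + M(-3))²*√(-60 - 133) = (-8 + (6 - 1*(-3)))²*√(-60 - 133) = (-8 + (6 + 3))²*√(-193) = (-8 + 9)²*(I*√193) = 1²*(I*√193) = 1*(I*√193) = I*√193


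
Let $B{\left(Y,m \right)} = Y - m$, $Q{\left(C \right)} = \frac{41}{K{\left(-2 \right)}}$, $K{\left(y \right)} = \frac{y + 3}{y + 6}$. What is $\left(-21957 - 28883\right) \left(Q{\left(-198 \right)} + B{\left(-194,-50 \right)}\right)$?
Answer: $-1016800$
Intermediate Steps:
$K{\left(y \right)} = \frac{3 + y}{6 + y}$
$Q{\left(C \right)} = 164$ ($Q{\left(C \right)} = \frac{41}{\frac{1}{6 - 2} \left(3 - 2\right)} = \frac{41}{\frac{1}{4} \cdot 1} = 41 \frac{1}{\frac{1}{4}} = 41 \cdot 4 = 164$)
$\left(-21957 - 28883\right) \left(Q{\left(-198 \right)} + B{\left(-194,-50 \right)}\right) = \left(-21957 - 28883\right) \left(164 - 144\right) = - 50840 \left(164 + \left(-194 + 50\right)\right) = - 50840 \left(164 - 144\right) = \left(-50840\right) 20 = -1016800$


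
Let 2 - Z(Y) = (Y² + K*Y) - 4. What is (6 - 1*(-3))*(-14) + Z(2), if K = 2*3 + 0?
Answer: -136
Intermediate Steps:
K = 6 (K = 6 + 0 = 6)
Z(Y) = 6 - Y² - 6*Y (Z(Y) = 2 - ((Y² + 6*Y) - 4) = 2 - (-4 + Y² + 6*Y) = 2 + (4 - Y² - 6*Y) = 6 - Y² - 6*Y)
(6 - 1*(-3))*(-14) + Z(2) = (6 - 1*(-3))*(-14) + (6 - 1*2² - 6*2) = (6 + 3)*(-14) + (6 - 1*4 - 12) = 9*(-14) + (6 - 4 - 12) = -126 - 10 = -136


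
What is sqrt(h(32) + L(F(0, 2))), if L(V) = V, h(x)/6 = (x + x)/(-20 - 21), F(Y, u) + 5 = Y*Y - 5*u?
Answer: 3*I*sqrt(4551)/41 ≈ 4.9362*I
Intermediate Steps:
F(Y, u) = -5 + Y**2 - 5*u (F(Y, u) = -5 + (Y*Y - 5*u) = -5 + (Y**2 - 5*u) = -5 + Y**2 - 5*u)
h(x) = -12*x/41 (h(x) = 6*((x + x)/(-20 - 21)) = 6*((2*x)/(-41)) = 6*((2*x)*(-1/41)) = 6*(-2*x/41) = -12*x/41)
sqrt(h(32) + L(F(0, 2))) = sqrt(-12/41*32 + (-5 + 0**2 - 5*2)) = sqrt(-384/41 + (-5 + 0 - 10)) = sqrt(-384/41 - 15) = sqrt(-999/41) = 3*I*sqrt(4551)/41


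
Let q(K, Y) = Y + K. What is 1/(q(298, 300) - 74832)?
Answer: -1/74234 ≈ -1.3471e-5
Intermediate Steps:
q(K, Y) = K + Y
1/(q(298, 300) - 74832) = 1/((298 + 300) - 74832) = 1/(598 - 74832) = 1/(-74234) = -1/74234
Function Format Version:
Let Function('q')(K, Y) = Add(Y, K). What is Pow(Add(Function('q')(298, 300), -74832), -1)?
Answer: Rational(-1, 74234) ≈ -1.3471e-5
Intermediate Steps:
Function('q')(K, Y) = Add(K, Y)
Pow(Add(Function('q')(298, 300), -74832), -1) = Pow(Add(Add(298, 300), -74832), -1) = Pow(Add(598, -74832), -1) = Pow(-74234, -1) = Rational(-1, 74234)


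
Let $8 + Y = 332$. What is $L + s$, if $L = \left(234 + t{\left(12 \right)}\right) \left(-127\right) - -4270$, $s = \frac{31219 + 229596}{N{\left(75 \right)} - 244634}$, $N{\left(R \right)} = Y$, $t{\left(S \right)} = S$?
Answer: $- \frac{1317958027}{48862} \approx -26973.0$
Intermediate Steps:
$Y = 324$ ($Y = -8 + 332 = 324$)
$N{\left(R \right)} = 324$
$s = - \frac{52163}{48862}$ ($s = \frac{31219 + 229596}{324 - 244634} = \frac{260815}{-244310} = 260815 \left(- \frac{1}{244310}\right) = - \frac{52163}{48862} \approx -1.0676$)
$L = -26972$ ($L = \left(234 + 12\right) \left(-127\right) - -4270 = 246 \left(-127\right) + 4270 = -31242 + 4270 = -26972$)
$L + s = -26972 - \frac{52163}{48862} = - \frac{1317958027}{48862}$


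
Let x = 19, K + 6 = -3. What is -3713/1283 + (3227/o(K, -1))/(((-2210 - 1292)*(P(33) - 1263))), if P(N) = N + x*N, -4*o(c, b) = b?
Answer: -3912101707/1354659399 ≈ -2.8879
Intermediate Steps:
K = -9 (K = -6 - 3 = -9)
o(c, b) = -b/4
P(N) = 20*N (P(N) = N + 19*N = 20*N)
-3713/1283 + (3227/o(K, -1))/(((-2210 - 1292)*(P(33) - 1263))) = -3713/1283 + (3227/((-¼*(-1))))/(((-2210 - 1292)*(20*33 - 1263))) = -3713*1/1283 + (3227/(¼))/((-3502*(660 - 1263))) = -3713/1283 + (3227*4)/((-3502*(-603))) = -3713/1283 + 12908/2111706 = -3713/1283 + 12908*(1/2111706) = -3713/1283 + 6454/1055853 = -3912101707/1354659399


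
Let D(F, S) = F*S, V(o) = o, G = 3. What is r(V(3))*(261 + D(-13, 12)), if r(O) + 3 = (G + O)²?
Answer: 3465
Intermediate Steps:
r(O) = -3 + (3 + O)²
r(V(3))*(261 + D(-13, 12)) = (-3 + (3 + 3)²)*(261 - 13*12) = (-3 + 6²)*(261 - 156) = (-3 + 36)*105 = 33*105 = 3465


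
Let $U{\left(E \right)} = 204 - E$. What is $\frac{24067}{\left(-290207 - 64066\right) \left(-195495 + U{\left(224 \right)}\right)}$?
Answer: $\frac{24067}{69265685595} \approx 3.4746 \cdot 10^{-7}$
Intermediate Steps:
$\frac{24067}{\left(-290207 - 64066\right) \left(-195495 + U{\left(224 \right)}\right)} = \frac{24067}{\left(-290207 - 64066\right) \left(-195495 + \left(204 - 224\right)\right)} = \frac{24067}{\left(-354273\right) \left(-195495 + \left(204 - 224\right)\right)} = \frac{24067}{\left(-354273\right) \left(-195495 - 20\right)} = \frac{24067}{\left(-354273\right) \left(-195515\right)} = \frac{24067}{69265685595}$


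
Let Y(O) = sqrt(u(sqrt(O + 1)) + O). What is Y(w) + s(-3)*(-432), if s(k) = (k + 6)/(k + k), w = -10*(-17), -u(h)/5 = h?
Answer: 216 + sqrt(170 - 15*sqrt(19)) ≈ 226.23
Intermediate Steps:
u(h) = -5*h
w = 170
s(k) = (6 + k)/(2*k) (s(k) = (6 + k)/((2*k)) = (6 + k)*(1/(2*k)) = (6 + k)/(2*k))
Y(O) = sqrt(O - 5*sqrt(1 + O)) (Y(O) = sqrt(-5*sqrt(O + 1) + O) = sqrt(-5*sqrt(1 + O) + O) = sqrt(O - 5*sqrt(1 + O)))
Y(w) + s(-3)*(-432) = sqrt(170 - 5*sqrt(1 + 170)) + ((1/2)*(6 - 3)/(-3))*(-432) = sqrt(170 - 15*sqrt(19)) + ((1/2)*(-1/3)*3)*(-432) = sqrt(170 - 15*sqrt(19)) - 1/2*(-432) = sqrt(170 - 15*sqrt(19)) + 216 = 216 + sqrt(170 - 15*sqrt(19))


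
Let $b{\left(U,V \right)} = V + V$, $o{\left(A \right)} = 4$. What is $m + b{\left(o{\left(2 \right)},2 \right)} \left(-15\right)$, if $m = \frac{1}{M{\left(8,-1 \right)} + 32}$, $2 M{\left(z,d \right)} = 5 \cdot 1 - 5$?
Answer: $- \frac{1919}{32} \approx -59.969$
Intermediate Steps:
$M{\left(z,d \right)} = 0$ ($M{\left(z,d \right)} = \frac{5 \cdot 1 - 5}{2} = \frac{5 - 5}{2} = \frac{1}{2} \cdot 0 = 0$)
$m = \frac{1}{32}$ ($m = \frac{1}{0 + 32} = \frac{1}{32} \approx 0.03125$)
$b{\left(U,V \right)} = 2 V$
$m + b{\left(o{\left(2 \right)},2 \right)} \left(-15\right) = \frac{1}{32} + 2 \cdot 2 \left(-15\right) = \frac{1}{32} + 4 \left(-15\right) = \frac{1}{32} - 60 = - \frac{1919}{32}$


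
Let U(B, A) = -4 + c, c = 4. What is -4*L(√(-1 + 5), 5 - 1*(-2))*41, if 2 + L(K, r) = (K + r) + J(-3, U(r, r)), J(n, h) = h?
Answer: -1148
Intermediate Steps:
U(B, A) = 0 (U(B, A) = -4 + 4 = 0)
L(K, r) = -2 + K + r (L(K, r) = -2 + ((K + r) + 0) = -2 + (K + r) = -2 + K + r)
-4*L(√(-1 + 5), 5 - 1*(-2))*41 = -4*(-2 + √(-1 + 5) + (5 - 1*(-2)))*41 = -4*(-2 + √4 + (5 + 2))*41 = -4*(-2 + 2 + 7)*41 = -4*7*41 = -28*41 = -1148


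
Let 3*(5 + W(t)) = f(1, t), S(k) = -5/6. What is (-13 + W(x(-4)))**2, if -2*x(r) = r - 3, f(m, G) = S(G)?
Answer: 108241/324 ≈ 334.08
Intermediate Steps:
S(k) = -5/6 (S(k) = -5*1/6 = -5/6)
f(m, G) = -5/6
x(r) = 3/2 - r/2 (x(r) = -(r - 3)/2 = -(-3 + r)/2 = 3/2 - r/2)
W(t) = -95/18 (W(t) = -5 + (1/3)*(-5/6) = -5 - 5/18 = -95/18)
(-13 + W(x(-4)))**2 = (-13 - 95/18)**2 = (-329/18)**2 = 108241/324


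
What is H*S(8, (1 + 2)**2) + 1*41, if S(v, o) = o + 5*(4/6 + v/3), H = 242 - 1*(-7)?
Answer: 6432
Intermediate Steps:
H = 249 (H = 242 + 7 = 249)
S(v, o) = 10/3 + o + 5*v/3 (S(v, o) = o + 5*(4*(1/6) + v*(1/3)) = o + 5*(2/3 + v/3) = o + (10/3 + 5*v/3) = 10/3 + o + 5*v/3)
H*S(8, (1 + 2)**2) + 1*41 = 249*(10/3 + (1 + 2)**2 + (5/3)*8) + 1*41 = 249*(10/3 + 3**2 + 40/3) + 41 = 249*(10/3 + 9 + 40/3) + 41 = 249*(77/3) + 41 = 6391 + 41 = 6432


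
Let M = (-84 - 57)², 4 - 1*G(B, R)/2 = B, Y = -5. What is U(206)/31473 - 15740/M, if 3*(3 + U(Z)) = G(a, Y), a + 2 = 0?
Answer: -6115619/7724873 ≈ -0.79168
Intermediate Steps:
a = -2 (a = -2 + 0 = -2)
G(B, R) = 8 - 2*B
U(Z) = 1 (U(Z) = -3 + (8 - 2*(-2))/3 = -3 + (8 + 4)/3 = -3 + (⅓)*12 = -3 + 4 = 1)
M = 19881 (M = (-141)² = 19881)
U(206)/31473 - 15740/M = 1/31473 - 15740/19881 = -6115619/7724873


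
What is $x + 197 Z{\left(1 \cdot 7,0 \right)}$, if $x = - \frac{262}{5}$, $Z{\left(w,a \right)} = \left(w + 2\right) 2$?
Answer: $\frac{17468}{5} \approx 3493.6$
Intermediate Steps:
$Z{\left(w,a \right)} = 4 + 2 w$ ($Z{\left(w,a \right)} = \left(2 + w\right) 2 = 4 + 2 w$)
$x = - \frac{262}{5}$ ($x = \left(-262\right) \frac{1}{5} = - \frac{262}{5} \approx -52.4$)
$x + 197 Z{\left(1 \cdot 7,0 \right)} = - \frac{262}{5} + 197 \left(4 + 2 \cdot 1 \cdot 7\right) = - \frac{262}{5} + 197 \left(4 + 2 \cdot 7\right) = - \frac{262}{5} + 197 \left(4 + 14\right) = - \frac{262}{5} + 197 \cdot 18 = - \frac{262}{5} + 3546 = \frac{17468}{5}$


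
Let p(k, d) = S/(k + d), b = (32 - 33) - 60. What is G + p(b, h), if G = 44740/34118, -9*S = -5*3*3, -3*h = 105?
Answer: 2062225/1637664 ≈ 1.2592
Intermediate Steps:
h = -35 (h = -⅓*105 = -35)
S = 5 (S = -(-5*3)*3/9 = -(-5)*3/3 = -⅑*(-45) = 5)
b = -61 (b = -1 - 60 = -61)
p(k, d) = 5/(d + k) (p(k, d) = 5/(k + d) = 5/(d + k))
G = 22370/17059 (G = 44740*(1/34118) = 22370/17059 ≈ 1.3113)
G + p(b, h) = 22370/17059 + 5/(-35 - 61) = 22370/17059 + 5/(-96) = 22370/17059 + 5*(-1/96) = 22370/17059 - 5/96 = 2062225/1637664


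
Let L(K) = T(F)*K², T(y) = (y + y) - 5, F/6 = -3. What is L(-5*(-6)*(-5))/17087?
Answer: -922500/17087 ≈ -53.988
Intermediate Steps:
F = -18 (F = 6*(-3) = -18)
T(y) = -5 + 2*y (T(y) = 2*y - 5 = -5 + 2*y)
L(K) = -41*K² (L(K) = (-5 + 2*(-18))*K² = (-5 - 36)*K² = -41*K²)
L(-5*(-6)*(-5))/17087 = -41*(-5*(-6)*(-5))²/17087 = -41*(30*(-5))²*(1/17087) = -41*(-150)²*(1/17087) = -41*22500*(1/17087) = -922500*1/17087 = -922500/17087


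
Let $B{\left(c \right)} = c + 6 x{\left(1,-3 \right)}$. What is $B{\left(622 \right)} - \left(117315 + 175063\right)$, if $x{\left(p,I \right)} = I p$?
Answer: $-291774$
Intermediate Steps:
$B{\left(c \right)} = -18 + c$ ($B{\left(c \right)} = c + 6 \left(\left(-3\right) 1\right) = c + 6 \left(-3\right) = c - 18 = -18 + c$)
$B{\left(622 \right)} - \left(117315 + 175063\right) = \left(-18 + 622\right) - \left(117315 + 175063\right) = 604 - 292378 = -291774$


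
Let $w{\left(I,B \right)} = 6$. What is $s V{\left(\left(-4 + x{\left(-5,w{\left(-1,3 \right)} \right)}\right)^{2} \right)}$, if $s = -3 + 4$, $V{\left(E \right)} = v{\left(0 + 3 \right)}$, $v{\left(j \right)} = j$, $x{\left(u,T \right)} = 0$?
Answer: $3$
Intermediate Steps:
$V{\left(E \right)} = 3$ ($V{\left(E \right)} = 0 + 3 = 3$)
$s = 1$
$s V{\left(\left(-4 + x{\left(-5,w{\left(-1,3 \right)} \right)}\right)^{2} \right)} = 1 \cdot 3 = 3$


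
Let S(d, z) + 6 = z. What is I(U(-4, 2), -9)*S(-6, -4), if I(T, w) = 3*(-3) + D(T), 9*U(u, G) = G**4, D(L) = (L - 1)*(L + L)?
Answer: 5050/81 ≈ 62.346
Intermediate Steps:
S(d, z) = -6 + z
D(L) = 2*L*(-1 + L) (D(L) = (-1 + L)*(2*L) = 2*L*(-1 + L))
U(u, G) = G**4/9
I(T, w) = -9 + 2*T*(-1 + T) (I(T, w) = 3*(-3) + 2*T*(-1 + T) = -9 + 2*T*(-1 + T))
I(U(-4, 2), -9)*S(-6, -4) = (-9 + 2*((1/9)*2**4)*(-1 + (1/9)*2**4))*(-6 - 4) = (-9 + 2*((1/9)*16)*(-1 + (1/9)*16))*(-10) = (-9 + 2*(16/9)*(-1 + 16/9))*(-10) = (-9 + 2*(16/9)*(7/9))*(-10) = (-9 + 224/81)*(-10) = -505/81*(-10) = 5050/81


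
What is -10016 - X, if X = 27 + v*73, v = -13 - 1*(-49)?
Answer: -12671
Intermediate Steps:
v = 36 (v = -13 + 49 = 36)
X = 2655 (X = 27 + 36*73 = 27 + 2628 = 2655)
-10016 - X = -10016 - 1*2655 = -10016 - 2655 = -12671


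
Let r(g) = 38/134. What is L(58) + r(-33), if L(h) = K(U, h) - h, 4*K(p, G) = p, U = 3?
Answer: -15267/268 ≈ -56.966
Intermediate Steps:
K(p, G) = p/4
r(g) = 19/67 (r(g) = 38*(1/134) = 19/67)
L(h) = ¾ - h (L(h) = (¼)*3 - h = ¾ - h)
L(58) + r(-33) = (¾ - 1*58) + 19/67 = (¾ - 58) + 19/67 = -229/4 + 19/67 = -15267/268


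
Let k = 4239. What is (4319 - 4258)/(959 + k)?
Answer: 61/5198 ≈ 0.011735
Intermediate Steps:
(4319 - 4258)/(959 + k) = (4319 - 4258)/(959 + 4239) = 61/5198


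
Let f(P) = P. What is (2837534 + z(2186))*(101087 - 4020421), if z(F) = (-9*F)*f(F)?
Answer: 157438980493220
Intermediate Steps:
z(F) = -9*F² (z(F) = (-9*F)*F = -9*F²)
(2837534 + z(2186))*(101087 - 4020421) = (2837534 - 9*2186²)*(101087 - 4020421) = (2837534 - 9*4778596)*(-3919334) = (2837534 - 43007364)*(-3919334) = -40169830*(-3919334) = 157438980493220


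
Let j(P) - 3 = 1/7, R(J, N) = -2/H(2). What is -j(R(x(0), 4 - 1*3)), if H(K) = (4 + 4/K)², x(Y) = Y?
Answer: -22/7 ≈ -3.1429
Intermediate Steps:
R(J, N) = -1/18 (R(J, N) = -2*1/(4*(1 + 2)²) = -2/(16*(¼)*3²) = -2/(16*(¼)*9) = -2/36 = -2*1/36 = -1/18)
j(P) = 22/7 (j(P) = 3 + 1/7 = 3 + ⅐ = 22/7)
-j(R(x(0), 4 - 1*3)) = -1*22/7 = -22/7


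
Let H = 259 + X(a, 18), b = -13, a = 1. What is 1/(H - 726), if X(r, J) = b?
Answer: -1/480 ≈ -0.0020833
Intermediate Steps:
X(r, J) = -13
H = 246 (H = 259 - 13 = 246)
1/(H - 726) = 1/(246 - 726) = 1/(-480) = -1/480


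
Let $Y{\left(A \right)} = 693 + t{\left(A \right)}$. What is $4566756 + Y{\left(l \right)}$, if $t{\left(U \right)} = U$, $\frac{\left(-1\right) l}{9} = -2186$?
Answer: $4587123$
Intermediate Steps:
$l = 19674$ ($l = \left(-9\right) \left(-2186\right) = 19674$)
$Y{\left(A \right)} = 693 + A$
$4566756 + Y{\left(l \right)} = 4566756 + \left(693 + 19674\right) = 4566756 + 20367 = 4587123$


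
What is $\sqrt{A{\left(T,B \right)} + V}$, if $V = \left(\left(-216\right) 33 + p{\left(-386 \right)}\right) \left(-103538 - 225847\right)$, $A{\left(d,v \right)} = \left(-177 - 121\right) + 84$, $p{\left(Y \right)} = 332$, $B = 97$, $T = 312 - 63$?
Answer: $\sqrt{2238500246} \approx 47313.0$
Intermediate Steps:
$T = 249$
$A{\left(d,v \right)} = -214$ ($A{\left(d,v \right)} = -298 + 84 = -214$)
$V = 2238500460$ ($V = \left(\left(-216\right) 33 + 332\right) \left(-103538 - 225847\right) = \left(-7128 + 332\right) \left(-329385\right) = \left(-6796\right) \left(-329385\right) = 2238500460$)
$\sqrt{A{\left(T,B \right)} + V} = \sqrt{-214 + 2238500460} = \sqrt{2238500246}$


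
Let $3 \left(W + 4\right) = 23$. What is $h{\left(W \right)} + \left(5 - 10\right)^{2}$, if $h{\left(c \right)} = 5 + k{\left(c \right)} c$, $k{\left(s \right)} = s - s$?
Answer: $30$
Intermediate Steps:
$W = \frac{11}{3}$ ($W = -4 + \frac{1}{3} \cdot 23 = -4 + \frac{23}{3} = \frac{11}{3} \approx 3.6667$)
$k{\left(s \right)} = 0$
$h{\left(c \right)} = 5$ ($h{\left(c \right)} = 5 + 0 c = 5 + 0 = 5$)
$h{\left(W \right)} + \left(5 - 10\right)^{2} = 5 + \left(5 - 10\right)^{2} = 5 + \left(-5\right)^{2} = 5 + 25 = 30$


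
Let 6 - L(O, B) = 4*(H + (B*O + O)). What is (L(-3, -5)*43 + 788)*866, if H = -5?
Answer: -136828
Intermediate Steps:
L(O, B) = 26 - 4*O - 4*B*O (L(O, B) = 6 - 4*(-5 + (B*O + O)) = 6 - 4*(-5 + (O + B*O)) = 6 - 4*(-5 + O + B*O) = 6 - (-20 + 4*O + 4*B*O) = 6 + (20 - 4*O - 4*B*O) = 26 - 4*O - 4*B*O)
(L(-3, -5)*43 + 788)*866 = ((26 - 4*(-3) - 4*(-5)*(-3))*43 + 788)*866 = ((26 + 12 - 60)*43 + 788)*866 = (-22*43 + 788)*866 = (-946 + 788)*866 = -158*866 = -136828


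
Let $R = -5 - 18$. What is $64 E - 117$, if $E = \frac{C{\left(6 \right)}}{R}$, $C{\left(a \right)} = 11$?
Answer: $- \frac{3395}{23} \approx -147.61$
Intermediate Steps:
$R = -23$ ($R = -5 - 18 = -23$)
$E = - \frac{11}{23}$ ($E = \frac{11}{-23} = 11 \left(- \frac{1}{23}\right) = - \frac{11}{23} \approx -0.47826$)
$64 E - 117 = 64 \left(- \frac{11}{23}\right) - 117 = - \frac{704}{23} - 117 = - \frac{3395}{23}$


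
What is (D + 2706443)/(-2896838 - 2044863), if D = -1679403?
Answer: -1027040/4941701 ≈ -0.20783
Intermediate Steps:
(D + 2706443)/(-2896838 - 2044863) = (-1679403 + 2706443)/(-2896838 - 2044863) = 1027040/(-4941701) = 1027040*(-1/4941701) = -1027040/4941701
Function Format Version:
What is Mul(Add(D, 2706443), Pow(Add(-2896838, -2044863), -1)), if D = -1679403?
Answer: Rational(-1027040, 4941701) ≈ -0.20783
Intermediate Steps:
Mul(Add(D, 2706443), Pow(Add(-2896838, -2044863), -1)) = Mul(Add(-1679403, 2706443), Pow(Add(-2896838, -2044863), -1)) = Mul(1027040, Pow(-4941701, -1)) = Mul(1027040, Rational(-1, 4941701)) = Rational(-1027040, 4941701)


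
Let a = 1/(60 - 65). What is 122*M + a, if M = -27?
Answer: -16471/5 ≈ -3294.2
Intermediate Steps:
a = -1/5 (a = 1/(-5) = -1/5 ≈ -0.20000)
122*M + a = 122*(-27) - 1/5 = -3294 - 1/5 = -16471/5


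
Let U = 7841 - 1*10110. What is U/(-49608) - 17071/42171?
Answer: -250390723/697339656 ≈ -0.35907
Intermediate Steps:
U = -2269 (U = 7841 - 10110 = -2269)
U/(-49608) - 17071/42171 = -2269/(-49608) - 17071/42171 = -2269*(-1/49608) - 17071*1/42171 = 2269/49608 - 17071/42171 = -250390723/697339656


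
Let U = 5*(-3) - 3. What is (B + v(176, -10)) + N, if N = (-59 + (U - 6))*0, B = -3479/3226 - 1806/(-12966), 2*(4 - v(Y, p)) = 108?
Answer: -355116393/6971386 ≈ -50.939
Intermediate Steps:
U = -18 (U = -15 - 3 = -18)
v(Y, p) = -50 (v(Y, p) = 4 - 1/2*108 = 4 - 54 = -50)
B = -6547093/6971386 (B = -3479*1/3226 - 1806*(-1/12966) = -3479/3226 + 301/2161 = -6547093/6971386 ≈ -0.93914)
N = 0 (N = (-59 + (-18 - 6))*0 = (-59 - 24)*0 = -83*0 = 0)
(B + v(176, -10)) + N = (-6547093/6971386 - 50) + 0 = -355116393/6971386 + 0 = -355116393/6971386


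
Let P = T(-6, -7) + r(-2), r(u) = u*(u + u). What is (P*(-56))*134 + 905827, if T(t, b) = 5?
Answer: 808275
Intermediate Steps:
r(u) = 2*u**2 (r(u) = u*(2*u) = 2*u**2)
P = 13 (P = 5 + 2*(-2)**2 = 5 + 2*4 = 5 + 8 = 13)
(P*(-56))*134 + 905827 = (13*(-56))*134 + 905827 = -728*134 + 905827 = -97552 + 905827 = 808275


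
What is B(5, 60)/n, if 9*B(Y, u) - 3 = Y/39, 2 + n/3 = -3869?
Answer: -122/4076163 ≈ -2.9930e-5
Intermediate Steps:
n = -11613 (n = -6 + 3*(-3869) = -6 - 11607 = -11613)
B(Y, u) = 1/3 + Y/351 (B(Y, u) = 1/3 + (Y/39)/9 = 1/3 + Y/351)
B(5, 60)/n = (1/3 + (1/351)*5)/(-11613) = (1/3 + 5/351)*(-1/11613) = (122/351)*(-1/11613) = -122/4076163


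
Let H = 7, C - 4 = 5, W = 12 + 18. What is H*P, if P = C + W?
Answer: 273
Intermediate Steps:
W = 30
C = 9 (C = 4 + 5 = 9)
P = 39 (P = 9 + 30 = 39)
H*P = 7*39 = 273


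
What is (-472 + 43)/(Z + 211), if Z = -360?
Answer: 429/149 ≈ 2.8792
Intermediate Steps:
(-472 + 43)/(Z + 211) = (-472 + 43)/(-360 + 211) = -429/(-149) = -429*(-1/149) = 429/149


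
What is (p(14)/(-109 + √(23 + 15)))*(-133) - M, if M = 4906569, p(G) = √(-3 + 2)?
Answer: -4906569 + 14497*I/11843 + 133*I*√38/11843 ≈ -4.9066e+6 + 1.2933*I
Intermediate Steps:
p(G) = I (p(G) = √(-1) = I)
(p(14)/(-109 + √(23 + 15)))*(-133) - M = (I/(-109 + √(23 + 15)))*(-133) - 1*4906569 = (I/(-109 + √38))*(-133) - 4906569 = -133*I/(-109 + √38) - 4906569 = -4906569 - 133*I/(-109 + √38)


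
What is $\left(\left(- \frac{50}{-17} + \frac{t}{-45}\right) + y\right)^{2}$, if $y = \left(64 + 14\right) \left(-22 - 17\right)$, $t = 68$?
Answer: $\frac{5410443473296}{585225} \approx 9.2451 \cdot 10^{6}$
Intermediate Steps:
$y = -3042$ ($y = 78 \left(-39\right) = -3042$)
$\left(\left(- \frac{50}{-17} + \frac{t}{-45}\right) + y\right)^{2} = \left(\left(- \frac{50}{-17} + \frac{68}{-45}\right) - 3042\right)^{2} = \left(\left(\left(-50\right) \left(- \frac{1}{17}\right) + 68 \left(- \frac{1}{45}\right)\right) - 3042\right)^{2} = \left(\left(\frac{50}{17} - \frac{68}{45}\right) - 3042\right)^{2} = \left(\frac{1094}{765} - 3042\right)^{2} = \left(- \frac{2326036}{765}\right)^{2} = \frac{5410443473296}{585225}$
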